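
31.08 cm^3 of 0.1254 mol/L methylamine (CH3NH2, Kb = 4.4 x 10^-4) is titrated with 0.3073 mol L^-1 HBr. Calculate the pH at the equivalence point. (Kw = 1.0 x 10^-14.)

5.85

n(CH3NH2) = 0.1254 x 0.03108 = 0.003897 mol; V(HBr) at equivalence = 0.003897/0.3073 = 0.01268 L.
At equivalence the base is fully converted to CH3NH3+; total volume = 0.04376 L, so [CH3NH3+] = 0.003897/0.04376 = 0.08906 M.
Ka(CH3NH3+) = Kw/Kb = 1.0e-14 / 4.4 x 10^-4 = 2.27e-11.
[H^+] = sqrt(Ka x [CH3NH3+]) = sqrt(2.27e-11 x 0.08906) = 1.42e-6 M.
pH = -log(1.42e-6) = 5.85.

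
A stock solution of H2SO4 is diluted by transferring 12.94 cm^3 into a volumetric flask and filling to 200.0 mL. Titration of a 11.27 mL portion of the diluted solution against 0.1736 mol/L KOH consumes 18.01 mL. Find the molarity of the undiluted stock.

n(KOH) = 0.1736 x 0.01801 = 0.003127 mol.
n(H2SO4) in the aliquot = 0.003127 x 1/2 = 0.001563 mol.
[diluted H2SO4] = 0.001563 / 0.01127 = 0.1387 M.
Dilution factor = 200.0/12.94 = 15.46, so [stock] = 0.1387 x 15.46 = 2.14 M.

2.14 M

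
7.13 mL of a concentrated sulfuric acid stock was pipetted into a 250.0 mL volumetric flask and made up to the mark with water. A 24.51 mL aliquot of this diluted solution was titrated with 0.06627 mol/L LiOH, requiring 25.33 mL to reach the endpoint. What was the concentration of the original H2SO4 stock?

n(LiOH) = 0.06627 x 0.02533 = 0.001679 mol.
n(H2SO4) in the aliquot = 0.001679 x 1/2 = 0.0008393 mol.
[diluted H2SO4] = 0.0008393 / 0.02451 = 0.03424 M.
Dilution factor = 250.0/7.130 = 35.06, so [stock] = 0.03424 x 35.06 = 1.20 M.

1.20 M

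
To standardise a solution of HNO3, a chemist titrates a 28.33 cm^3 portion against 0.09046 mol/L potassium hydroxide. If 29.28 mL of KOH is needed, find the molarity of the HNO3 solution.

0.0935 M

n(KOH) delivered = 0.09046 x 0.02928 = 0.002649 mol.
For a 1:1 reaction, n(HNO3) = 0.002649 mol.
[HNO3] = 0.002649 mol / 0.02833 L = 0.0935 M.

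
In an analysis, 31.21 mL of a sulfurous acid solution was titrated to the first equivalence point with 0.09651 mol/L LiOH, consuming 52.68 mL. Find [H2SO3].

n(LiOH) = 0.09651 x 0.05268 = 0.005084 mol.
At the first equivalence point, 1 mol OH^- react per mol H2SO3, so n(H2SO3) = 0.005084 / 1 = 0.005084 mol.
[H2SO3] = 0.005084 / 0.03121 L = 0.163 M.

0.163 M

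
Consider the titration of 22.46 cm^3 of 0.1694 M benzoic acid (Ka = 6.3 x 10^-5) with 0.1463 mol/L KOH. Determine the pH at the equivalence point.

8.55

n(C6H5COOH) = 0.1694 x 0.02246 = 0.003805 mol; V(KOH) at equivalence = 0.003805/0.1463 = 0.02601 L.
At equivalence all the acid is converted to C6H5COO-; total volume = 0.02246 + 0.02601 = 0.04847 L, so [C6H5COO-] = 0.003805/0.04847 = 0.07850 M.
Kb = Kw/Ka = 1.0e-14 / 6.3 x 10^-5 = 1.59e-10.
[OH^-] = sqrt(Kb x [C6H5COO-]) = sqrt(1.59e-10 x 0.07850) = 3.53e-6 M.
pOH = 5.45, so pH = 14.00 - 5.45 = 8.55.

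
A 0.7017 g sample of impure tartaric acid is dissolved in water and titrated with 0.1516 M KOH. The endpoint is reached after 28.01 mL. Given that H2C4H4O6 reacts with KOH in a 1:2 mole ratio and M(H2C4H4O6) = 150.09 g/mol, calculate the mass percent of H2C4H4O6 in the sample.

n(KOH) = 0.1516 x 0.02801 = 0.004246 mol.
n(H2C4H4O6) = 0.004246 / 2 = 0.002123 mol.
mass of H2C4H4O6 = 0.002123 x 150.09 = 0.3187 g.
% purity = 0.3187 / 0.7017 x 100 = 45.4%.

45.4%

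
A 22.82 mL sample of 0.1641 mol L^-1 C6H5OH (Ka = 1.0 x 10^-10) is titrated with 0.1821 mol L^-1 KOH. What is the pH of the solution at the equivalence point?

11.47

n(C6H5OH) = 0.1641 x 0.02282 = 0.003745 mol; V(KOH) at equivalence = 0.003745/0.1821 = 0.02056 L.
At equivalence all the acid is converted to C6H5O-; total volume = 0.02282 + 0.02056 = 0.04338 L, so [C6H5O-] = 0.003745/0.04338 = 0.08632 M.
Kb = Kw/Ka = 1.0e-14 / 1.0 x 10^-10 = 0.000100.
[OH^-] = sqrt(Kb x [C6H5O-]) = sqrt(0.000100 x 0.08632) = 0.00294 M.
pOH = 2.53, so pH = 14.00 - 2.53 = 11.47.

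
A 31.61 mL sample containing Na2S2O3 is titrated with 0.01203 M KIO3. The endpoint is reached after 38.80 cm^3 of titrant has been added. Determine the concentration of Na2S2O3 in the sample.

0.0886 M

n(KIO3) = 0.01203 x 0.03880 = 0.0004668 mol.
From the balanced equation, 1 mol KIO3 reacts with 6 mol Na2S2O3, so n(Na2S2O3) = 0.0004668 x 6/1 = 0.002801 mol.
[Na2S2O3] = 0.002801 / 0.03161 L = 0.0886 M.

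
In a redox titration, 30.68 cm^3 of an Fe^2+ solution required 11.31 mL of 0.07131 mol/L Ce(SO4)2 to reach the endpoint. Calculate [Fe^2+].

n(Ce(SO4)2) = 0.07131 x 0.01131 = 0.0008065 mol.
From the balanced equation, 1 mol Ce(SO4)2 reacts with 1 mol Fe^2+, so n(Fe^2+) = 0.0008065 x 1/1 = 0.0008065 mol.
[Fe^2+] = 0.0008065 / 0.03068 L = 0.0263 M.

0.0263 M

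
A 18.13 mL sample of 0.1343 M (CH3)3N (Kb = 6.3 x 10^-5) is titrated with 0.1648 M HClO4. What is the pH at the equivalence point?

n((CH3)3N) = 0.1343 x 0.01813 = 0.002435 mol; V(HClO4) at equivalence = 0.002435/0.1648 = 0.01477 L.
At equivalence the base is fully converted to (CH3)3NH+; total volume = 0.03290 L, so [(CH3)3NH+] = 0.002435/0.03290 = 0.07400 M.
Ka((CH3)3NH+) = Kw/Kb = 1.0e-14 / 6.3 x 10^-5 = 1.59e-10.
[H^+] = sqrt(Ka x [(CH3)3NH+]) = sqrt(1.59e-10 x 0.07400) = 3.43e-6 M.
pH = -log(3.43e-6) = 5.47.

5.47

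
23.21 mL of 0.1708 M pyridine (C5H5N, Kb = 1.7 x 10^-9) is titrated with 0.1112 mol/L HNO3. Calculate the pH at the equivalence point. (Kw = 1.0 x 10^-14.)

3.20

n(C5H5N) = 0.1708 x 0.02321 = 0.003964 mol; V(HNO3) at equivalence = 0.003964/0.1112 = 0.03565 L.
At equivalence the base is fully converted to C5H5NH+; total volume = 0.05886 L, so [C5H5NH+] = 0.003964/0.05886 = 0.06735 M.
Ka(C5H5NH+) = Kw/Kb = 1.0e-14 / 1.7 x 10^-9 = 5.88e-6.
[H^+] = sqrt(Ka x [C5H5NH+]) = sqrt(5.88e-6 x 0.06735) = 0.000629 M.
pH = -log(0.000629) = 3.20.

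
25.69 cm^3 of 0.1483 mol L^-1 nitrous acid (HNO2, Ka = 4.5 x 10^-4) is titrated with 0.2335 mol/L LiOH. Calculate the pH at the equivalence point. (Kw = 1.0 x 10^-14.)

n(HNO2) = 0.1483 x 0.02569 = 0.003810 mol; V(LiOH) at equivalence = 0.003810/0.2335 = 0.01632 L.
At equivalence all the acid is converted to NO2-; total volume = 0.02569 + 0.01632 = 0.04201 L, so [NO2-] = 0.003810/0.04201 = 0.09070 M.
Kb = Kw/Ka = 1.0e-14 / 4.5 x 10^-4 = 2.22e-11.
[OH^-] = sqrt(Kb x [NO2-]) = sqrt(2.22e-11 x 0.09070) = 1.42e-6 M.
pOH = 5.85, so pH = 14.00 - 5.85 = 8.15.

8.15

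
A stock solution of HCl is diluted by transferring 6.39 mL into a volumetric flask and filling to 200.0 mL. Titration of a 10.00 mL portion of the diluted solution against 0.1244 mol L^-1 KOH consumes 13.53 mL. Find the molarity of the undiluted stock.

5.27 M

n(KOH) = 0.1244 x 0.01353 = 0.001683 mol.
n(HCl) in the aliquot = 0.001683 mol.
[diluted HCl] = 0.001683 / 0.01000 = 0.1683 M.
Dilution factor = 200.0/6.390 = 31.30, so [stock] = 0.1683 x 31.30 = 5.27 M.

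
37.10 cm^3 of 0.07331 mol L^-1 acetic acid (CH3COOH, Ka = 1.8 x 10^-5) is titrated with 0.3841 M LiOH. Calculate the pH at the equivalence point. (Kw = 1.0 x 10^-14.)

n(CH3COOH) = 0.07331 x 0.03710 = 0.002720 mol; V(LiOH) at equivalence = 0.002720/0.3841 = 0.007081 L.
At equivalence all the acid is converted to CH3COO-; total volume = 0.03710 + 0.007081 = 0.04418 L, so [CH3COO-] = 0.002720/0.04418 = 0.06156 M.
Kb = Kw/Ka = 1.0e-14 / 1.8 x 10^-5 = 5.56e-10.
[OH^-] = sqrt(Kb x [CH3COO-]) = sqrt(5.56e-10 x 0.06156) = 5.85e-6 M.
pOH = 5.23, so pH = 14.00 - 5.23 = 8.77.

8.77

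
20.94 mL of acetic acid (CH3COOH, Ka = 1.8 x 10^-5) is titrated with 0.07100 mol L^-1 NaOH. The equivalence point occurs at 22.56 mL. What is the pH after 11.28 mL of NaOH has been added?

11.28 mL is exactly half the equivalence volume (22.56/2), i.e. the half-equivalence point.
There, n(HA) = n(A^-), so pH = pKa = -log(1.8 x 10^-5) = 4.74.

4.74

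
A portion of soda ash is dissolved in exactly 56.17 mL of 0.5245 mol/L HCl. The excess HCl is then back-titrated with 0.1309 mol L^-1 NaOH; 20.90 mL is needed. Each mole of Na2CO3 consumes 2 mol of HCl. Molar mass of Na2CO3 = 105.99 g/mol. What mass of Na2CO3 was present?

Total n(HCl) added = 0.5245 x 0.05617 = 0.02946 mol.
n(NaOH) used = 0.1309 x 0.02090 = 0.002736 mol, which equals the excess n(HCl).
So n(HCl) consumed by the sample = 0.02946 - 0.002736 = 0.02673 mol.
n(Na2CO3) = 0.02673 / 2 = 0.01336 mol.
mass = 0.01336 mol x 105.99 g/mol = 1.42 g.

1.42 g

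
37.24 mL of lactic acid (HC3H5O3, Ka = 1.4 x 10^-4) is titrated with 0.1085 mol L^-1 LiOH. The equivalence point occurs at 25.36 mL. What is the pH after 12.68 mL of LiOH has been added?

12.68 mL is exactly half the equivalence volume (25.36/2), i.e. the half-equivalence point.
There, n(HA) = n(A^-), so pH = pKa = -log(1.4 x 10^-4) = 3.85.

3.85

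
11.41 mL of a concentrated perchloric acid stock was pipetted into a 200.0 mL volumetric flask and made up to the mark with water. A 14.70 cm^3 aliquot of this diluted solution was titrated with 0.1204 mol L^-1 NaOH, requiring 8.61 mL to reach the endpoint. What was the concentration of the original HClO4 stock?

n(NaOH) = 0.1204 x 0.008610 = 0.001037 mol.
n(HClO4) in the aliquot = 0.001037 mol.
[diluted HClO4] = 0.001037 / 0.01470 = 0.07052 M.
Dilution factor = 200.0/11.41 = 17.53, so [stock] = 0.07052 x 17.53 = 1.24 M.

1.24 M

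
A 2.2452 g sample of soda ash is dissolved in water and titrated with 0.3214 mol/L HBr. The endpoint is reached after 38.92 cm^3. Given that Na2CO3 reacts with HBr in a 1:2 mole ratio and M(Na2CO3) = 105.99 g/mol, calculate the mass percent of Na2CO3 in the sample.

n(HBr) = 0.3214 x 0.03892 = 0.01251 mol.
n(Na2CO3) = 0.01251 / 2 = 0.006254 mol.
mass of Na2CO3 = 0.006254 x 105.99 = 0.6629 g.
% purity = 0.6629 / 2.2452 x 100 = 29.5%.

29.5%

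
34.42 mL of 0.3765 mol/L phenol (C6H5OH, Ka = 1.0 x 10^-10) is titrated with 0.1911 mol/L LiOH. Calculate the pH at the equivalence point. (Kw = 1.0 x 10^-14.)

11.55

n(C6H5OH) = 0.3765 x 0.03442 = 0.01296 mol; V(LiOH) at equivalence = 0.01296/0.1911 = 0.06781 L.
At equivalence all the acid is converted to C6H5O-; total volume = 0.03442 + 0.06781 = 0.1022 L, so [C6H5O-] = 0.01296/0.1022 = 0.1268 M.
Kb = Kw/Ka = 1.0e-14 / 1.0 x 10^-10 = 0.000100.
[OH^-] = sqrt(Kb x [C6H5O-]) = sqrt(0.000100 x 0.1268) = 0.00356 M.
pOH = 2.45, so pH = 14.00 - 2.45 = 11.55.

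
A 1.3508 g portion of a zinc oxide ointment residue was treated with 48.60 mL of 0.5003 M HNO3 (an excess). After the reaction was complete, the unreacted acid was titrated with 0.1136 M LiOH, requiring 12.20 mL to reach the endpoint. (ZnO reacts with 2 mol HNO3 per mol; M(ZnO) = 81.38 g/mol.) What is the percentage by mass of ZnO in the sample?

69.1%

Total n(HNO3) added = 0.5003 x 0.04860 = 0.02431 mol.
n(LiOH) used = 0.1136 x 0.01220 = 0.001386 mol, which equals the excess n(HNO3).
So n(HNO3) consumed by the sample = 0.02431 - 0.001386 = 0.02293 mol.
n(ZnO) = 0.02293 / 2 = 0.01146 mol.
mass ZnO = 0.01146 x 81.38 = 0.9330 g, so %ZnO = 0.9330/1.3508 x 100 = 69.1%.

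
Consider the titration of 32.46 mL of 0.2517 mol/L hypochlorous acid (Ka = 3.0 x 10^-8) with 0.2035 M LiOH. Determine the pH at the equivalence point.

10.29

n(HClO) = 0.2517 x 0.03246 = 0.008170 mol; V(LiOH) at equivalence = 0.008170/0.2035 = 0.04015 L.
At equivalence all the acid is converted to ClO-; total volume = 0.03246 + 0.04015 = 0.07261 L, so [ClO-] = 0.008170/0.07261 = 0.1125 M.
Kb = Kw/Ka = 1.0e-14 / 3.0 x 10^-8 = 3.33e-7.
[OH^-] = sqrt(Kb x [ClO-]) = sqrt(3.33e-7 x 0.1125) = 0.000194 M.
pOH = 3.71, so pH = 14.00 - 3.71 = 10.29.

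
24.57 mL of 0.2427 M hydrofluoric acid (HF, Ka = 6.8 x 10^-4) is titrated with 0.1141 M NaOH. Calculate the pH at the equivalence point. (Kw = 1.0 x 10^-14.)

8.03

n(HF) = 0.2427 x 0.02457 = 0.005963 mol; V(NaOH) at equivalence = 0.005963/0.1141 = 0.05226 L.
At equivalence all the acid is converted to F-; total volume = 0.02457 + 0.05226 = 0.07683 L, so [F-] = 0.005963/0.07683 = 0.07761 M.
Kb = Kw/Ka = 1.0e-14 / 6.8 x 10^-4 = 1.47e-11.
[OH^-] = sqrt(Kb x [F-]) = sqrt(1.47e-11 x 0.07761) = 1.07e-6 M.
pOH = 5.97, so pH = 14.00 - 5.97 = 8.03.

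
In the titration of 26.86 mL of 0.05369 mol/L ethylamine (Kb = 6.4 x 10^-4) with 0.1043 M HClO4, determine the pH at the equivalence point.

n(C2H5NH2) = 0.05369 x 0.02686 = 0.001442 mol; V(HClO4) at equivalence = 0.001442/0.1043 = 0.01383 L.
At equivalence the base is fully converted to C2H5NH3+; total volume = 0.04069 L, so [C2H5NH3+] = 0.001442/0.04069 = 0.03544 M.
Ka(C2H5NH3+) = Kw/Kb = 1.0e-14 / 6.4 x 10^-4 = 1.56e-11.
[H^+] = sqrt(Ka x [C2H5NH3+]) = sqrt(1.56e-11 x 0.03544) = 7.44e-7 M.
pH = -log(7.44e-7) = 6.13.

6.13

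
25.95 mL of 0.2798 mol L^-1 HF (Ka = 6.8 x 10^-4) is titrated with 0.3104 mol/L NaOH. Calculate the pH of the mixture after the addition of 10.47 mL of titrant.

3.08

Initial n(HF) = 0.2798 x 0.02595 = 0.007261 mol.
n(NaOH) added = 0.3104 x 0.01047 = 0.003250 mol, converting that many moles of HF to F-.
Remaining n(HF) = 0.004011 mol; n(F-) = 0.003250 mol.
By Henderson-Hasselbalch, pH = pKa + log([A^-]/[HA]) = 3.17 + log(0.003250/0.004011) = 3.17 + (-0.09) = 3.08.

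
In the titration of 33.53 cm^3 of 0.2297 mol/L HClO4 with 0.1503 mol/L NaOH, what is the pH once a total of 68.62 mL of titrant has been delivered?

12.41

n(acid) = 0.2297 x 0.03353 = 0.007702 mol; n(NaOH) added = 0.1503 x 0.06862 = 0.01031 mol.
Base is in excess by 0.01031 - 0.007702 = 0.002612 mol in a total volume of 0.1022 L.
[OH^-] = 0.002612/0.1022 = 0.02557 M, so pOH = 1.59 and pH = 14.00 - 1.59 = 12.41.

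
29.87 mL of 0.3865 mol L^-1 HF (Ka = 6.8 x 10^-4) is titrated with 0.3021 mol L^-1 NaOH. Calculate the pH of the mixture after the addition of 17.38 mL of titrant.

Initial n(HF) = 0.3865 x 0.02987 = 0.01154 mol.
n(NaOH) added = 0.3021 x 0.01738 = 0.005250 mol, converting that many moles of HF to F-.
Remaining n(HF) = 0.006294 mol; n(F-) = 0.005250 mol.
By Henderson-Hasselbalch, pH = pKa + log([A^-]/[HA]) = 3.17 + log(0.005250/0.006294) = 3.17 + (-0.08) = 3.09.

3.09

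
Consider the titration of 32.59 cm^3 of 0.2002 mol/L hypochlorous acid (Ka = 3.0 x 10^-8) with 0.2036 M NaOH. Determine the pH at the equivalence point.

10.26

n(HClO) = 0.2002 x 0.03259 = 0.006525 mol; V(NaOH) at equivalence = 0.006525/0.2036 = 0.03205 L.
At equivalence all the acid is converted to ClO-; total volume = 0.03259 + 0.03205 = 0.06464 L, so [ClO-] = 0.006525/0.06464 = 0.1009 M.
Kb = Kw/Ka = 1.0e-14 / 3.0 x 10^-8 = 3.33e-7.
[OH^-] = sqrt(Kb x [ClO-]) = sqrt(3.33e-7 x 0.1009) = 0.000183 M.
pOH = 3.74, so pH = 14.00 - 3.74 = 10.26.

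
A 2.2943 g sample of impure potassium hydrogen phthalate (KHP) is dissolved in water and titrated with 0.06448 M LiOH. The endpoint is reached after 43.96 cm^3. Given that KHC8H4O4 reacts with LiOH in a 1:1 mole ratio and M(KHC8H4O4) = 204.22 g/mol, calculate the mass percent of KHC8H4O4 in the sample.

n(LiOH) = 0.06448 x 0.04396 = 0.002835 mol.
n(KHC8H4O4) = 0.002835 / 1 = 0.002835 mol.
mass of KHC8H4O4 = 0.002835 x 204.22 = 0.5789 g.
% purity = 0.5789 / 2.2943 x 100 = 25.2%.

25.2%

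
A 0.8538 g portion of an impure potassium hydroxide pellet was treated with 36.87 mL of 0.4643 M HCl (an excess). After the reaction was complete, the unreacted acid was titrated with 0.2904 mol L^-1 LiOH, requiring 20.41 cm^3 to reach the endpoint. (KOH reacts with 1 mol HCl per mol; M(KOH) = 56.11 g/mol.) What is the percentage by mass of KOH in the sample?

Total n(HCl) added = 0.4643 x 0.03687 = 0.01712 mol.
n(LiOH) used = 0.2904 x 0.02041 = 0.005927 mol, which equals the excess n(HCl).
So n(HCl) consumed by the sample = 0.01712 - 0.005927 = 0.01119 mol.
n(KOH) = 0.01119 / 1 = 0.01119 mol.
mass KOH = 0.01119 x 56.11 = 0.6280 g, so %KOH = 0.6280/0.8538 x 100 = 73.5%.

73.5%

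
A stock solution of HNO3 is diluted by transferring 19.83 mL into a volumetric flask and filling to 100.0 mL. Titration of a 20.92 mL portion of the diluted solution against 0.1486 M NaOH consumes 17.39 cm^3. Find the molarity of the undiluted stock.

0.623 M

n(NaOH) = 0.1486 x 0.01739 = 0.002584 mol.
n(HNO3) in the aliquot = 0.002584 mol.
[diluted HNO3] = 0.002584 / 0.02092 = 0.1235 M.
Dilution factor = 100.0/19.83 = 5.043, so [stock] = 0.1235 x 5.043 = 0.623 M.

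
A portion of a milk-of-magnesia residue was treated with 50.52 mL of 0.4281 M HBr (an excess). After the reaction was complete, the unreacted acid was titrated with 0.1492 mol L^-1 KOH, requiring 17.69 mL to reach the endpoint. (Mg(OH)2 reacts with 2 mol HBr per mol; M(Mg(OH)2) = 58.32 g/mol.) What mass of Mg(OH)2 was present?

0.554 g

Total n(HBr) added = 0.4281 x 0.05052 = 0.02163 mol.
n(KOH) used = 0.1492 x 0.01769 = 0.002639 mol, which equals the excess n(HBr).
So n(HBr) consumed by the sample = 0.02163 - 0.002639 = 0.01899 mol.
n(Mg(OH)2) = 0.01899 / 2 = 0.009494 mol.
mass = 0.009494 mol x 58.32 g/mol = 0.554 g.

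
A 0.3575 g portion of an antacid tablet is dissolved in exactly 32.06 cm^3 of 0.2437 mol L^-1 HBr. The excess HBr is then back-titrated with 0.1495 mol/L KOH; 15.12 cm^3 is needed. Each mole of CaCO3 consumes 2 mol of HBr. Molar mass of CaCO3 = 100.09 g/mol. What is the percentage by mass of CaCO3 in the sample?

77.7%

Total n(HBr) added = 0.2437 x 0.03206 = 0.007813 mol.
n(KOH) used = 0.1495 x 0.01512 = 0.002260 mol, which equals the excess n(HBr).
So n(HBr) consumed by the sample = 0.007813 - 0.002260 = 0.005553 mol.
n(CaCO3) = 0.005553 / 2 = 0.002776 mol.
mass CaCO3 = 0.002776 x 100.09 = 0.2779 g, so %CaCO3 = 0.2779/0.3575 x 100 = 77.7%.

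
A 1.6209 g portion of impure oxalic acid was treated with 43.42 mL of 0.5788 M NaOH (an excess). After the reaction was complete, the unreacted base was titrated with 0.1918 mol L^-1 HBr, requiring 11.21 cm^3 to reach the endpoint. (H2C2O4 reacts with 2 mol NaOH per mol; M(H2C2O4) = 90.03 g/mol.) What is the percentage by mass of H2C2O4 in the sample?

Total n(NaOH) added = 0.5788 x 0.04342 = 0.02513 mol.
n(HBr) used = 0.1918 x 0.01121 = 0.002150 mol, which equals the excess n(NaOH).
So n(NaOH) consumed by the sample = 0.02513 - 0.002150 = 0.02298 mol.
n(H2C2O4) = 0.02298 / 2 = 0.01149 mol.
mass H2C2O4 = 0.01149 x 90.03 = 1.035 g, so %H2C2O4 = 1.035/1.6209 x 100 = 63.8%.

63.8%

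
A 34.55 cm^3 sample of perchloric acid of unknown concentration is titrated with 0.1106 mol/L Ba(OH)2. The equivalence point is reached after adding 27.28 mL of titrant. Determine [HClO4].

0.175 M

n(Ba(OH)2) delivered = 0.1106 x 0.02728 = 0.003017 mol.
The reaction is 2 HClO4 + 1 Ba(OH)2, so n(HClO4) = 0.003017 x 2/1 = 0.006034 mol.
[HClO4] = 0.006034 mol / 0.03455 L = 0.175 M.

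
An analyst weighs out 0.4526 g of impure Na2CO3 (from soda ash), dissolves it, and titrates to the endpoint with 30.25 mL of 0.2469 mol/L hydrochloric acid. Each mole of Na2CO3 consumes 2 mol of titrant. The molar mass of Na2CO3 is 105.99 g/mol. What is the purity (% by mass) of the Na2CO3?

87.5%

n(HCl) = 0.2469 x 0.03025 = 0.007469 mol.
n(Na2CO3) = 0.007469 / 2 = 0.003734 mol.
mass of Na2CO3 = 0.003734 x 105.99 = 0.3958 g.
% purity = 0.3958 / 0.4526 x 100 = 87.5%.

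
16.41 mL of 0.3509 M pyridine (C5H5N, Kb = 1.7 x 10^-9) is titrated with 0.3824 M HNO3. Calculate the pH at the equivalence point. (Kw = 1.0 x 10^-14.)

n(C5H5N) = 0.3509 x 0.01641 = 0.005758 mol; V(HNO3) at equivalence = 0.005758/0.3824 = 0.01506 L.
At equivalence the base is fully converted to C5H5NH+; total volume = 0.03147 L, so [C5H5NH+] = 0.005758/0.03147 = 0.1830 M.
Ka(C5H5NH+) = Kw/Kb = 1.0e-14 / 1.7 x 10^-9 = 5.88e-6.
[H^+] = sqrt(Ka x [C5H5NH+]) = sqrt(5.88e-6 x 0.1830) = 0.00104 M.
pH = -log(0.00104) = 2.98.

2.98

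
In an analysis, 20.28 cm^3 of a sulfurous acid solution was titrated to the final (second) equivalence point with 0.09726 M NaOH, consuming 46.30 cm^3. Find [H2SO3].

0.111 M

n(NaOH) = 0.09726 x 0.04630 = 0.004503 mol.
At the final (second) equivalence point, 2 mol OH^- react per mol H2SO3, so n(H2SO3) = 0.004503 / 2 = 0.002252 mol.
[H2SO3] = 0.002252 / 0.02028 L = 0.111 M.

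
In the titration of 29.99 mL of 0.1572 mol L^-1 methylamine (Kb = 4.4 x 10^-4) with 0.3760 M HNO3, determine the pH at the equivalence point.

n(CH3NH2) = 0.1572 x 0.02999 = 0.004714 mol; V(HNO3) at equivalence = 0.004714/0.3760 = 0.01254 L.
At equivalence the base is fully converted to CH3NH3+; total volume = 0.04253 L, so [CH3NH3+] = 0.004714/0.04253 = 0.1109 M.
Ka(CH3NH3+) = Kw/Kb = 1.0e-14 / 4.4 x 10^-4 = 2.27e-11.
[H^+] = sqrt(Ka x [CH3NH3+]) = sqrt(2.27e-11 x 0.1109) = 1.59e-6 M.
pH = -log(1.59e-6) = 5.80.

5.80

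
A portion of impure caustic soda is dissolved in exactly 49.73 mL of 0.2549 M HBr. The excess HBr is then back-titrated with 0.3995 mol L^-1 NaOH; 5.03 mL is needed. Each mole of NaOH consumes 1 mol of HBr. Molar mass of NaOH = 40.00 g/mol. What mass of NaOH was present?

Total n(HBr) added = 0.2549 x 0.04973 = 0.01268 mol.
n(NaOH) used = 0.3995 x 0.005030 = 0.002009 mol, which equals the excess n(HBr).
So n(HBr) consumed by the sample = 0.01268 - 0.002009 = 0.01067 mol.
n(NaOH) = 0.01067 / 1 = 0.01067 mol.
mass = 0.01067 mol x 40.00 g/mol = 0.427 g.

0.427 g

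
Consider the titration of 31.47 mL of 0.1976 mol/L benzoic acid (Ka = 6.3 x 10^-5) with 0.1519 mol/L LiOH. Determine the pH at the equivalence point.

8.57

n(C6H5COOH) = 0.1976 x 0.03147 = 0.006218 mol; V(LiOH) at equivalence = 0.006218/0.1519 = 0.04094 L.
At equivalence all the acid is converted to C6H5COO-; total volume = 0.03147 + 0.04094 = 0.07241 L, so [C6H5COO-] = 0.006218/0.07241 = 0.08588 M.
Kb = Kw/Ka = 1.0e-14 / 6.3 x 10^-5 = 1.59e-10.
[OH^-] = sqrt(Kb x [C6H5COO-]) = sqrt(1.59e-10 x 0.08588) = 3.69e-6 M.
pOH = 5.43, so pH = 14.00 - 5.43 = 8.57.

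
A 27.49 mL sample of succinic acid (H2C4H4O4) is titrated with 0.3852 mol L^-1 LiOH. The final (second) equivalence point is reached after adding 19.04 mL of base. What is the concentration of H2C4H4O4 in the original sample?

0.133 M

n(LiOH) = 0.3852 x 0.01904 = 0.007334 mol.
At the final (second) equivalence point, 2 mol OH^- react per mol H2C4H4O4, so n(H2C4H4O4) = 0.007334 / 2 = 0.003667 mol.
[H2C4H4O4] = 0.003667 / 0.02749 L = 0.133 M.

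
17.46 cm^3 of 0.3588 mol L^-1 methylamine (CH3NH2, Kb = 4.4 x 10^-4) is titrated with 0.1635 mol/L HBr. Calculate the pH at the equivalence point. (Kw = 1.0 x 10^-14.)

5.80

n(CH3NH2) = 0.3588 x 0.01746 = 0.006265 mol; V(HBr) at equivalence = 0.006265/0.1635 = 0.03832 L.
At equivalence the base is fully converted to CH3NH3+; total volume = 0.05578 L, so [CH3NH3+] = 0.006265/0.05578 = 0.1123 M.
Ka(CH3NH3+) = Kw/Kb = 1.0e-14 / 4.4 x 10^-4 = 2.27e-11.
[H^+] = sqrt(Ka x [CH3NH3+]) = sqrt(2.27e-11 x 0.1123) = 1.60e-6 M.
pH = -log(1.60e-6) = 5.80.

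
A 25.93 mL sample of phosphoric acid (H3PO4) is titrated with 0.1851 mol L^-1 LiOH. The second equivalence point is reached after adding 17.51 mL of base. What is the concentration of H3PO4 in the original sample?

0.0625 M

n(LiOH) = 0.1851 x 0.01751 = 0.003241 mol.
At the second equivalence point, 2 mol OH^- react per mol H3PO4, so n(H3PO4) = 0.003241 / 2 = 0.001621 mol.
[H3PO4] = 0.001621 / 0.02593 L = 0.0625 M.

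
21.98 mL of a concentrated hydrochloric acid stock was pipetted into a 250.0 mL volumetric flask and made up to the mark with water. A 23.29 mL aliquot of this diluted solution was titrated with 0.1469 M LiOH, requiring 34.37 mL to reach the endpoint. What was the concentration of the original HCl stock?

n(LiOH) = 0.1469 x 0.03437 = 0.005049 mol.
n(HCl) in the aliquot = 0.005049 mol.
[diluted HCl] = 0.005049 / 0.02329 = 0.2168 M.
Dilution factor = 250.0/21.98 = 11.37, so [stock] = 0.2168 x 11.37 = 2.47 M.

2.47 M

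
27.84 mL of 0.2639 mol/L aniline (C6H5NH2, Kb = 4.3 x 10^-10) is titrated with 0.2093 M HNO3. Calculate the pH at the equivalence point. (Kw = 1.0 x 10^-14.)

n(C6H5NH2) = 0.2639 x 0.02784 = 0.007347 mol; V(HNO3) at equivalence = 0.007347/0.2093 = 0.03510 L.
At equivalence the base is fully converted to C6H5NH3+; total volume = 0.06294 L, so [C6H5NH3+] = 0.007347/0.06294 = 0.1167 M.
Ka(C6H5NH3+) = Kw/Kb = 1.0e-14 / 4.3 x 10^-10 = 2.33e-5.
[H^+] = sqrt(Ka x [C6H5NH3+]) = sqrt(2.33e-5 x 0.1167) = 0.00165 M.
pH = -log(0.00165) = 2.78.

2.78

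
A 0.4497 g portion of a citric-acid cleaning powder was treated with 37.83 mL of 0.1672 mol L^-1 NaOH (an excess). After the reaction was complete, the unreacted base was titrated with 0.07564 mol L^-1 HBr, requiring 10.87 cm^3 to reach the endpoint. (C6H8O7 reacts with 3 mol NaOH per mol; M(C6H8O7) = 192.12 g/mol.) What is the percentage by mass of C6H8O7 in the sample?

Total n(NaOH) added = 0.1672 x 0.03783 = 0.006325 mol.
n(HBr) used = 0.07564 x 0.01087 = 0.0008222 mol, which equals the excess n(NaOH).
So n(NaOH) consumed by the sample = 0.006325 - 0.0008222 = 0.005503 mol.
n(C6H8O7) = 0.005503 / 3 = 0.001834 mol.
mass C6H8O7 = 0.001834 x 192.12 = 0.3524 g, so %C6H8O7 = 0.3524/0.4497 x 100 = 78.4%.

78.4%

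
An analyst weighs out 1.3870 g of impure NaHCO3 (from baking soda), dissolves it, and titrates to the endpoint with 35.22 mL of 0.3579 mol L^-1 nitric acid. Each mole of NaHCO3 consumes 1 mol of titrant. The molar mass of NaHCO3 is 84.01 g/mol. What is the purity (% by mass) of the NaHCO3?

76.3%

n(HNO3) = 0.3579 x 0.03522 = 0.01261 mol.
n(NaHCO3) = 0.01261 / 1 = 0.01261 mol.
mass of NaHCO3 = 0.01261 x 84.01 = 1.059 g.
% purity = 1.059 / 1.3870 x 100 = 76.3%.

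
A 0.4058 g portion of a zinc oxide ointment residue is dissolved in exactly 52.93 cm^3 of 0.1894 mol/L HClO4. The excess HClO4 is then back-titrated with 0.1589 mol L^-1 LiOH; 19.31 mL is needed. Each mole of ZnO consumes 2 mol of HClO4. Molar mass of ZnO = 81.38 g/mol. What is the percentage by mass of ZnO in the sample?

Total n(HClO4) added = 0.1894 x 0.05293 = 0.01002 mol.
n(LiOH) used = 0.1589 x 0.01931 = 0.003068 mol, which equals the excess n(HClO4).
So n(HClO4) consumed by the sample = 0.01002 - 0.003068 = 0.006957 mol.
n(ZnO) = 0.006957 / 2 = 0.003478 mol.
mass ZnO = 0.003478 x 81.38 = 0.2831 g, so %ZnO = 0.2831/0.4058 x 100 = 69.8%.

69.8%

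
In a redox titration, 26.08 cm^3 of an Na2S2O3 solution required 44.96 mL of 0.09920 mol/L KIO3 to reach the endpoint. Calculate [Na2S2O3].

1.03 M

n(KIO3) = 0.09920 x 0.04496 = 0.004460 mol.
From the balanced equation, 1 mol KIO3 reacts with 6 mol Na2S2O3, so n(Na2S2O3) = 0.004460 x 6/1 = 0.02676 mol.
[Na2S2O3] = 0.02676 / 0.02608 L = 1.03 M.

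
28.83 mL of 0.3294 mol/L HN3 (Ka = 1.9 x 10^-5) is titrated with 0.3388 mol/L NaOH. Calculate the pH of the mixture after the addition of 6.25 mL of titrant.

4.18

Initial n(HN3) = 0.3294 x 0.02883 = 0.009497 mol.
n(NaOH) added = 0.3388 x 0.006250 = 0.002117 mol, converting that many moles of HN3 to N3-.
Remaining n(HN3) = 0.007379 mol; n(N3-) = 0.002117 mol.
By Henderson-Hasselbalch, pH = pKa + log([A^-]/[HA]) = 4.72 + log(0.002117/0.007379) = 4.72 + (-0.54) = 4.18.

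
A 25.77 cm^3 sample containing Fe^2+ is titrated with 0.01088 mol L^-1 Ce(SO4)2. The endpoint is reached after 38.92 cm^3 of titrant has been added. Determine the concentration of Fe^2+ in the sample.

0.0164 M

n(Ce(SO4)2) = 0.01088 x 0.03892 = 0.0004234 mol.
From the balanced equation, 1 mol Ce(SO4)2 reacts with 1 mol Fe^2+, so n(Fe^2+) = 0.0004234 x 1/1 = 0.0004234 mol.
[Fe^2+] = 0.0004234 / 0.02577 L = 0.0164 M.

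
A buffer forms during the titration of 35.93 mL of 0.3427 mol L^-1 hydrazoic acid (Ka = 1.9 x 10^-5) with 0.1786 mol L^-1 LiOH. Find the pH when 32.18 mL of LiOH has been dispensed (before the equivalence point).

4.66

Initial n(HN3) = 0.3427 x 0.03593 = 0.01231 mol.
n(LiOH) added = 0.1786 x 0.03218 = 0.005747 mol, converting that many moles of HN3 to N3-.
Remaining n(HN3) = 0.006566 mol; n(N3-) = 0.005747 mol.
By Henderson-Hasselbalch, pH = pKa + log([A^-]/[HA]) = 4.72 + log(0.005747/0.006566) = 4.72 + (-0.06) = 4.66.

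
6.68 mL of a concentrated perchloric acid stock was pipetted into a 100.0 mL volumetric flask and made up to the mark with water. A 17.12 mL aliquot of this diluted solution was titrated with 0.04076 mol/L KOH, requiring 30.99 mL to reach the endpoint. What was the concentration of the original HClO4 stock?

1.10 M

n(KOH) = 0.04076 x 0.03099 = 0.001263 mol.
n(HClO4) in the aliquot = 0.001263 mol.
[diluted HClO4] = 0.001263 / 0.01712 = 0.07378 M.
Dilution factor = 100.0/6.680 = 14.97, so [stock] = 0.07378 x 14.97 = 1.10 M.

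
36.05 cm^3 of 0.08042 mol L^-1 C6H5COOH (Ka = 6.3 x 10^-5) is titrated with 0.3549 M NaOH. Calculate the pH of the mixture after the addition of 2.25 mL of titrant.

Initial n(C6H5COOH) = 0.08042 x 0.03605 = 0.002899 mol.
n(NaOH) added = 0.3549 x 0.002250 = 0.0007985 mol, converting that many moles of C6H5COOH to C6H5COO-.
Remaining n(C6H5COOH) = 0.002101 mol; n(C6H5COO-) = 0.0007985 mol.
By Henderson-Hasselbalch, pH = pKa + log([A^-]/[HA]) = 4.20 + log(0.0007985/0.002101) = 4.20 + (-0.42) = 3.78.

3.78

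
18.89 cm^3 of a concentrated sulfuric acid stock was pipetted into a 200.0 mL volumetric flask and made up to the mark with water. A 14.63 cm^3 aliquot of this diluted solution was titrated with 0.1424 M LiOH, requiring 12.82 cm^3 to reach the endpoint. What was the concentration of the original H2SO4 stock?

0.661 M

n(LiOH) = 0.1424 x 0.01282 = 0.001826 mol.
n(H2SO4) in the aliquot = 0.001826 x 1/2 = 0.0009128 mol.
[diluted H2SO4] = 0.0009128 / 0.01463 = 0.06239 M.
Dilution factor = 200.0/18.89 = 10.59, so [stock] = 0.06239 x 10.59 = 0.661 M.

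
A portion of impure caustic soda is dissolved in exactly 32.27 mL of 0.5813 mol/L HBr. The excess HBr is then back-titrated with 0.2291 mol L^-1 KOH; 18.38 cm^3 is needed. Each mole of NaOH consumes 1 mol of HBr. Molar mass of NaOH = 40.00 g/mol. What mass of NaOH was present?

0.582 g

Total n(HBr) added = 0.5813 x 0.03227 = 0.01876 mol.
n(KOH) used = 0.2291 x 0.01838 = 0.004211 mol, which equals the excess n(HBr).
So n(HBr) consumed by the sample = 0.01876 - 0.004211 = 0.01455 mol.
n(NaOH) = 0.01455 / 1 = 0.01455 mol.
mass = 0.01455 mol x 40.00 g/mol = 0.582 g.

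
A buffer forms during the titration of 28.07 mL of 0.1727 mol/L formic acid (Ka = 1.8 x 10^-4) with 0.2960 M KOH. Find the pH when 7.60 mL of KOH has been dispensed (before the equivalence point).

Initial n(HCOOH) = 0.1727 x 0.02807 = 0.004848 mol.
n(KOH) added = 0.2960 x 0.007600 = 0.002250 mol, converting that many moles of HCOOH to HCOO-.
Remaining n(HCOOH) = 0.002598 mol; n(HCOO-) = 0.002250 mol.
By Henderson-Hasselbalch, pH = pKa + log([A^-]/[HA]) = 3.74 + log(0.002250/0.002598) = 3.74 + (-0.06) = 3.68.

3.68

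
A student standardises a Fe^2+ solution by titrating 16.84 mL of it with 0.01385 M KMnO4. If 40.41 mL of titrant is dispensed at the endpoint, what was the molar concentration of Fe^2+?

0.166 M

n(KMnO4) = 0.01385 x 0.04041 = 0.0005597 mol.
From the balanced equation, 1 mol KMnO4 reacts with 5 mol Fe^2+, so n(Fe^2+) = 0.0005597 x 5/1 = 0.002798 mol.
[Fe^2+] = 0.002798 / 0.01684 L = 0.166 M.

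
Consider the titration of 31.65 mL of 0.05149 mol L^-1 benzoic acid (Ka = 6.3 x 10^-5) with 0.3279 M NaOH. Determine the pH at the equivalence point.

n(C6H5COOH) = 0.05149 x 0.03165 = 0.001630 mol; V(NaOH) at equivalence = 0.001630/0.3279 = 0.004970 L.
At equivalence all the acid is converted to C6H5COO-; total volume = 0.03165 + 0.004970 = 0.03662 L, so [C6H5COO-] = 0.001630/0.03662 = 0.04450 M.
Kb = Kw/Ka = 1.0e-14 / 6.3 x 10^-5 = 1.59e-10.
[OH^-] = sqrt(Kb x [C6H5COO-]) = sqrt(1.59e-10 x 0.04450) = 2.66e-6 M.
pOH = 5.58, so pH = 14.00 - 5.58 = 8.42.

8.42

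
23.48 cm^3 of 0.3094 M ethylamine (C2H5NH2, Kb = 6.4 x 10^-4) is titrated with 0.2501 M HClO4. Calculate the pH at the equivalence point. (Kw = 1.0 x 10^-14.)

5.83

n(C2H5NH2) = 0.3094 x 0.02348 = 0.007265 mol; V(HClO4) at equivalence = 0.007265/0.2501 = 0.02905 L.
At equivalence the base is fully converted to C2H5NH3+; total volume = 0.05253 L, so [C2H5NH3+] = 0.007265/0.05253 = 0.1383 M.
Ka(C2H5NH3+) = Kw/Kb = 1.0e-14 / 6.4 x 10^-4 = 1.56e-11.
[H^+] = sqrt(Ka x [C2H5NH3+]) = sqrt(1.56e-11 x 0.1383) = 1.47e-6 M.
pH = -log(1.47e-6) = 5.83.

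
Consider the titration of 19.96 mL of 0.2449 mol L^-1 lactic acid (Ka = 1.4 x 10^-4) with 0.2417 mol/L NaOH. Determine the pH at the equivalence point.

8.47

n(HC3H5O3) = 0.2449 x 0.01996 = 0.004888 mol; V(NaOH) at equivalence = 0.004888/0.2417 = 0.02022 L.
At equivalence all the acid is converted to C3H5O3-; total volume = 0.01996 + 0.02022 = 0.04018 L, so [C3H5O3-] = 0.004888/0.04018 = 0.1216 M.
Kb = Kw/Ka = 1.0e-14 / 1.4 x 10^-4 = 7.14e-11.
[OH^-] = sqrt(Kb x [C3H5O3-]) = sqrt(7.14e-11 x 0.1216) = 2.95e-6 M.
pOH = 5.53, so pH = 14.00 - 5.53 = 8.47.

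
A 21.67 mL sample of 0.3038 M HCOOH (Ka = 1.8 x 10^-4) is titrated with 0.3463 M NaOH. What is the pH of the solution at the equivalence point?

8.48

n(HCOOH) = 0.3038 x 0.02167 = 0.006583 mol; V(NaOH) at equivalence = 0.006583/0.3463 = 0.01901 L.
At equivalence all the acid is converted to HCOO-; total volume = 0.02167 + 0.01901 = 0.04068 L, so [HCOO-] = 0.006583/0.04068 = 0.1618 M.
Kb = Kw/Ka = 1.0e-14 / 1.8 x 10^-4 = 5.56e-11.
[OH^-] = sqrt(Kb x [HCOO-]) = sqrt(5.56e-11 x 0.1618) = 3.00e-6 M.
pOH = 5.52, so pH = 14.00 - 5.52 = 8.48.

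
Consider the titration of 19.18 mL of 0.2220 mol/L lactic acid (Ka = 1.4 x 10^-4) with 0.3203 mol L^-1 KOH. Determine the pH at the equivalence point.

8.49

n(HC3H5O3) = 0.2220 x 0.01918 = 0.004258 mol; V(KOH) at equivalence = 0.004258/0.3203 = 0.01329 L.
At equivalence all the acid is converted to C3H5O3-; total volume = 0.01918 + 0.01329 = 0.03247 L, so [C3H5O3-] = 0.004258/0.03247 = 0.1311 M.
Kb = Kw/Ka = 1.0e-14 / 1.4 x 10^-4 = 7.14e-11.
[OH^-] = sqrt(Kb x [C3H5O3-]) = sqrt(7.14e-11 x 0.1311) = 3.06e-6 M.
pOH = 5.51, so pH = 14.00 - 5.51 = 8.49.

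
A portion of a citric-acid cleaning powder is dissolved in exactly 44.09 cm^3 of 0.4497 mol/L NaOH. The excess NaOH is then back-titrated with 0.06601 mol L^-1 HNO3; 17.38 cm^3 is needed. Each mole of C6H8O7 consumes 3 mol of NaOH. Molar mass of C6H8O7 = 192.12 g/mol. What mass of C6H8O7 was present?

1.20 g

Total n(NaOH) added = 0.4497 x 0.04409 = 0.01983 mol.
n(HNO3) used = 0.06601 x 0.01738 = 0.001147 mol, which equals the excess n(NaOH).
So n(NaOH) consumed by the sample = 0.01983 - 0.001147 = 0.01868 mol.
n(C6H8O7) = 0.01868 / 3 = 0.006227 mol.
mass = 0.006227 mol x 192.12 g/mol = 1.20 g.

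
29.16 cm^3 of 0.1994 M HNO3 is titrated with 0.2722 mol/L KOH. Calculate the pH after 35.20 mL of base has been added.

12.77

n(acid) = 0.1994 x 0.02916 = 0.005815 mol; n(KOH) added = 0.2722 x 0.03520 = 0.009581 mol.
Base is in excess by 0.009581 - 0.005815 = 0.003767 mol in a total volume of 0.06436 L.
[OH^-] = 0.003767/0.06436 = 0.05853 M, so pOH = 1.23 and pH = 14.00 - 1.23 = 12.77.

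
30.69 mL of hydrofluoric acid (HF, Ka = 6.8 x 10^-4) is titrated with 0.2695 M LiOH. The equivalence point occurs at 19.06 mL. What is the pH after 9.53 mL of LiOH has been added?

9.53 mL is exactly half the equivalence volume (19.06/2), i.e. the half-equivalence point.
There, n(HA) = n(A^-), so pH = pKa = -log(6.8 x 10^-4) = 3.17.

3.17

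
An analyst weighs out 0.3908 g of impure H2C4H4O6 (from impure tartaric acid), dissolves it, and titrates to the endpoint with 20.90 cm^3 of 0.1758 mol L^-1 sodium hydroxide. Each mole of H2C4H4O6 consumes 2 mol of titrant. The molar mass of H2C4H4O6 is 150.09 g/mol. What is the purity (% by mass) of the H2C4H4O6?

70.6%

n(NaOH) = 0.1758 x 0.02090 = 0.003674 mol.
n(H2C4H4O6) = 0.003674 / 2 = 0.001837 mol.
mass of H2C4H4O6 = 0.001837 x 150.09 = 0.2757 g.
% purity = 0.2757 / 0.3908 x 100 = 70.6%.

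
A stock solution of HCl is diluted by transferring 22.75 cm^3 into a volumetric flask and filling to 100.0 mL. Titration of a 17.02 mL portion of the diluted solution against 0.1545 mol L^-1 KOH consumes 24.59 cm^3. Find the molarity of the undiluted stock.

n(KOH) = 0.1545 x 0.02459 = 0.003799 mol.
n(HCl) in the aliquot = 0.003799 mol.
[diluted HCl] = 0.003799 / 0.01702 = 0.2232 M.
Dilution factor = 100.0/22.75 = 4.396, so [stock] = 0.2232 x 4.396 = 0.981 M.

0.981 M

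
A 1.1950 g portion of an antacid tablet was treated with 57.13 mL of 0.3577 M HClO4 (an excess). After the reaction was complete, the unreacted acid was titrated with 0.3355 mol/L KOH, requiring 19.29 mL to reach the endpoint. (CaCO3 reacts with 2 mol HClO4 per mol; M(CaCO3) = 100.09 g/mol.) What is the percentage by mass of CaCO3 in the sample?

58.5%

Total n(HClO4) added = 0.3577 x 0.05713 = 0.02044 mol.
n(KOH) used = 0.3355 x 0.01929 = 0.006472 mol, which equals the excess n(HClO4).
So n(HClO4) consumed by the sample = 0.02044 - 0.006472 = 0.01396 mol.
n(CaCO3) = 0.01396 / 2 = 0.006982 mol.
mass CaCO3 = 0.006982 x 100.09 = 0.6988 g, so %CaCO3 = 0.6988/1.1950 x 100 = 58.5%.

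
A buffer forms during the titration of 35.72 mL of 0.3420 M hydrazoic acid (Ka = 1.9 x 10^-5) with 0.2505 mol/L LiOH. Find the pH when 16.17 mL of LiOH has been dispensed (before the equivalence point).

Initial n(HN3) = 0.3420 x 0.03572 = 0.01222 mol.
n(LiOH) added = 0.2505 x 0.01617 = 0.004051 mol, converting that many moles of HN3 to N3-.
Remaining n(HN3) = 0.008166 mol; n(N3-) = 0.004051 mol.
By Henderson-Hasselbalch, pH = pKa + log([A^-]/[HA]) = 4.72 + log(0.004051/0.008166) = 4.72 + (-0.30) = 4.42.

4.42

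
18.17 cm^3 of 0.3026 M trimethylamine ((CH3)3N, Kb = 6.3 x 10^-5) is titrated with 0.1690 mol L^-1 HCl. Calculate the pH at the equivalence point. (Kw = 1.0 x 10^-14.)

5.38

n((CH3)3N) = 0.3026 x 0.01817 = 0.005498 mol; V(HCl) at equivalence = 0.005498/0.1690 = 0.03253 L.
At equivalence the base is fully converted to (CH3)3NH+; total volume = 0.05070 L, so [(CH3)3NH+] = 0.005498/0.05070 = 0.1084 M.
Ka((CH3)3NH+) = Kw/Kb = 1.0e-14 / 6.3 x 10^-5 = 1.59e-10.
[H^+] = sqrt(Ka x [(CH3)3NH+]) = sqrt(1.59e-10 x 0.1084) = 4.15e-6 M.
pH = -log(4.15e-6) = 5.38.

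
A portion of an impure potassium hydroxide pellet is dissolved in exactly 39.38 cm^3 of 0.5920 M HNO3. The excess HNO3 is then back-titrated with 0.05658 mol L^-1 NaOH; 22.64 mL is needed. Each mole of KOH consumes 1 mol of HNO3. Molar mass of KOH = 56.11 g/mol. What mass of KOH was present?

1.24 g

Total n(HNO3) added = 0.5920 x 0.03938 = 0.02331 mol.
n(NaOH) used = 0.05658 x 0.02264 = 0.001281 mol, which equals the excess n(HNO3).
So n(HNO3) consumed by the sample = 0.02331 - 0.001281 = 0.02203 mol.
n(KOH) = 0.02203 / 1 = 0.02203 mol.
mass = 0.02203 mol x 56.11 g/mol = 1.24 g.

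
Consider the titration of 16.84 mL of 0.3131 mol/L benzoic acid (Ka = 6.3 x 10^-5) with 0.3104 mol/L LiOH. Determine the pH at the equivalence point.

8.70

n(C6H5COOH) = 0.3131 x 0.01684 = 0.005273 mol; V(LiOH) at equivalence = 0.005273/0.3104 = 0.01699 L.
At equivalence all the acid is converted to C6H5COO-; total volume = 0.01684 + 0.01699 = 0.03383 L, so [C6H5COO-] = 0.005273/0.03383 = 0.1559 M.
Kb = Kw/Ka = 1.0e-14 / 6.3 x 10^-5 = 1.59e-10.
[OH^-] = sqrt(Kb x [C6H5COO-]) = sqrt(1.59e-10 x 0.1559) = 4.97e-6 M.
pOH = 5.30, so pH = 14.00 - 5.30 = 8.70.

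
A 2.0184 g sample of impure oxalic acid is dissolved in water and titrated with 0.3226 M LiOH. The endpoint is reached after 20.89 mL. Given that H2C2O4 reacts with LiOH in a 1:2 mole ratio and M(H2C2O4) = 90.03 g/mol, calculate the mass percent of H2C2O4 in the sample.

15.0%

n(LiOH) = 0.3226 x 0.02089 = 0.006739 mol.
n(H2C2O4) = 0.006739 / 2 = 0.003370 mol.
mass of H2C2O4 = 0.003370 x 90.03 = 0.3034 g.
% purity = 0.3034 / 2.0184 x 100 = 15.0%.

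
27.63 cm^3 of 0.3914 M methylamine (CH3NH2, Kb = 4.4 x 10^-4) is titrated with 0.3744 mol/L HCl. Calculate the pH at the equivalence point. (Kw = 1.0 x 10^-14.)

n(CH3NH2) = 0.3914 x 0.02763 = 0.01081 mol; V(HCl) at equivalence = 0.01081/0.3744 = 0.02888 L.
At equivalence the base is fully converted to CH3NH3+; total volume = 0.05651 L, so [CH3NH3+] = 0.01081/0.05651 = 0.1914 M.
Ka(CH3NH3+) = Kw/Kb = 1.0e-14 / 4.4 x 10^-4 = 2.27e-11.
[H^+] = sqrt(Ka x [CH3NH3+]) = sqrt(2.27e-11 x 0.1914) = 2.09e-6 M.
pH = -log(2.09e-6) = 5.68.

5.68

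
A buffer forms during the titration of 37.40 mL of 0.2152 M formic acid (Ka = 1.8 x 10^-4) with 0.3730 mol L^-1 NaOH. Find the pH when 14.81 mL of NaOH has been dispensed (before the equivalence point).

4.08

Initial n(HCOOH) = 0.2152 x 0.03740 = 0.008048 mol.
n(NaOH) added = 0.3730 x 0.01481 = 0.005524 mol, converting that many moles of HCOOH to HCOO-.
Remaining n(HCOOH) = 0.002524 mol; n(HCOO-) = 0.005524 mol.
By Henderson-Hasselbalch, pH = pKa + log([A^-]/[HA]) = 3.74 + log(0.005524/0.002524) = 3.74 + (+0.34) = 4.08.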